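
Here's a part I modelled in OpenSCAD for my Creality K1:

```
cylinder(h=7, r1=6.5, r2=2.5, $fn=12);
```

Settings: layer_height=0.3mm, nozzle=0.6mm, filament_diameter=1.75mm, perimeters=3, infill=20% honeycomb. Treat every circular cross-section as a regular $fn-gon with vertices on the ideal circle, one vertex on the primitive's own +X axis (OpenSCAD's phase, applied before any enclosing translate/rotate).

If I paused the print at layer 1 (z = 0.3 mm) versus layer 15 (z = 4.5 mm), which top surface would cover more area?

layer 1 (z = 0.3 mm)

Layer 1 (z = 0.3): the cone: at t=0.043 of its height the radius interpolates to r₁+(r₂−r₁)t = 6.329, giving a regular 12-gon of that circumradius (area = (12/2)·6.329²·sin(360°/12) = 120.15 mm²). So its area = 120.15 mm². Layer 15 (z = 4.5): the cone (r1=6.5→r2=2.5) has section circumradius 3.929 here — a regular 12-gon (area = (12/2)·3.929²·sin(360°/12) = 46.30 mm²). So its area = 46.30 mm². Layer 1 is larger (120.15 vs 46.30 mm²).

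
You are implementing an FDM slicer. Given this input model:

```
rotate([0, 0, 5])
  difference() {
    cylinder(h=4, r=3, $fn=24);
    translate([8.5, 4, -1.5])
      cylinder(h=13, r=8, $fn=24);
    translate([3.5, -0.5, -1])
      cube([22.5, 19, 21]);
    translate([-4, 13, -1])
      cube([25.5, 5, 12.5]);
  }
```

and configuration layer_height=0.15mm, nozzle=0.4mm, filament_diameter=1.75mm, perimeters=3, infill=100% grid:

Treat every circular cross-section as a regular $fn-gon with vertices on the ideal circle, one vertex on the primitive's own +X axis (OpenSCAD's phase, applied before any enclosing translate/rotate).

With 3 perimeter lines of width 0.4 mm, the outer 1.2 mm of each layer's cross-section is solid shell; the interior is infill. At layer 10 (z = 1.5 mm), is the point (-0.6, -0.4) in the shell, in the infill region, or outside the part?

infill

At z = 1.5 mm: the r=3 cylinder gives a regular 24-gon of circumradius 3 (constant along its height); the r=8 cylinder at (8.5, 4) contributes a regular 24-gon of circumradius 8; the cube at (3.5, -0.5) (footprint 22.5×19) is included at this height; the cube at (-4, 13) is present — its section is the full 25.5×5 rectangle; Taking the first minus the rest: starting from the r=3 cylinder, the r=8 cylinder at (8.5, 4) partially overlaps it — only the 5.07 mm² overlap (of its 198.77 mm²) is removed, clipping the outline; the 22.5×19 cube at (3.5, -0.5) misses the remaining region (no effect); the 25.5×5 cube at (-4, 13) misses the remaining region (no effect) — 1 connected region; (rotated 5° about Z; rotation is an isometry so areas/perimeters/island counts are preserved). Overall, the cross-section is a single solid region. Undo the 5° rotation: the query point maps to (-0.633, -0.346) in the un-rotated model frame. The nearest boundary edge runs (0.77, 1.93)→(1.57, 0.00); distance from the point to it = 2.17 mm. The point is inside the cross-section and 2.17 mm from the nearest boundary — more than the 1.2 mm shell width (3 × 0.4), so it's in the infill interior.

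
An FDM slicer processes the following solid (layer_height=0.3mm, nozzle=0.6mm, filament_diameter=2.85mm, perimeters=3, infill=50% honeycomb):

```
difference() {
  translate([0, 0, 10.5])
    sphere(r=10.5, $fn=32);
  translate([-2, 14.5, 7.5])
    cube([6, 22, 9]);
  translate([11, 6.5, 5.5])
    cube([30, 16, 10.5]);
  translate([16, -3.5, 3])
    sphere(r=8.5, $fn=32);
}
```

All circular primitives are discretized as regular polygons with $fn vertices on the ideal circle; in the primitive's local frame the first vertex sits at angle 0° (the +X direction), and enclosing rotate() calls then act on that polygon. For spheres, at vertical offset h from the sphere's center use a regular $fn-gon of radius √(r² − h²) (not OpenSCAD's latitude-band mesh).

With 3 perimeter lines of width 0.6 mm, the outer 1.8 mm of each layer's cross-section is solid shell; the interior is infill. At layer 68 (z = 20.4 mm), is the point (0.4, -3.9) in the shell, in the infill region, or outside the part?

At z = 20.4 mm: the sphere: section is a regular 32-gon, circumradius = √(r²−h²) = √(10.5²−9.9²) = 3.499; the cube at (-2, 14.5) does not reach this height (z outside [7.5, 16.5]); the cube at (11, 6.5) is not intersected at this z (z outside [5.5, 16]); the sphere at (16, -3.5) is absent (|z−center|=17.400 > r=8.5); After the difference (first − rest): none of the subtracted shapes is present at this height, so the r=10.5 sphere is unchanged — 1 connected region. Overall, the cross-section is a single solid region. The nearest boundary edge runs (-0.00, -3.50)→(0.68, -3.43); distance from the point to it = 0.44 mm. The point is not inside any of the regions above, so it lies outside the cross-section (0.44 mm from the nearest boundary).

outside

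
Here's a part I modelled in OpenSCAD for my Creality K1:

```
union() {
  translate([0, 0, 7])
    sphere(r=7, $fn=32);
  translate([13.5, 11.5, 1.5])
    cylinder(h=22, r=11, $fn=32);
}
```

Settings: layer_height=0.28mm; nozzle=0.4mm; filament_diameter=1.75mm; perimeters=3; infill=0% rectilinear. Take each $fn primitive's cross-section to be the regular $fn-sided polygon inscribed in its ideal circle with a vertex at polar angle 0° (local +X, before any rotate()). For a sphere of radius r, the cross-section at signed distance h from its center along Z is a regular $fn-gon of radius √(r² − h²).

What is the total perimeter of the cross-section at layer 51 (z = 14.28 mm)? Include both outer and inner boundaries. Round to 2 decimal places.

At z = 14.28 mm: the sphere is not intersected at this z (|z−center|=7.280 > r=7); the r=11 cylinder at (13.5, 11.5) contributes a regular 32-gon of circumradius 11 (perimeter = 2·32·11.000·sin(180°/32) = 69.00 mm); Merging all regions: only the r=11 cylinder at (13.5, 11.5) is present, so the union is just that shape — boundary = 69.00 mm. Overall, the cross-section is a single solid region. Total boundary length (outer) = 69.00 mm.

69.00 mm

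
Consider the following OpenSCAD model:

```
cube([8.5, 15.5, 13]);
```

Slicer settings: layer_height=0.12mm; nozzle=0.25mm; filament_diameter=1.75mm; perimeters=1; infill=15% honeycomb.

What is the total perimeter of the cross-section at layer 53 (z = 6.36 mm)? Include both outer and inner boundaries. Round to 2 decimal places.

At z = 6.36 mm: the cube is present — its section is the full 8.5×15.5 rectangle (perimeter 48.00 mm). Overall, the cross-section is a single solid region. Total boundary length (outer) = 48.00 mm.

48.00 mm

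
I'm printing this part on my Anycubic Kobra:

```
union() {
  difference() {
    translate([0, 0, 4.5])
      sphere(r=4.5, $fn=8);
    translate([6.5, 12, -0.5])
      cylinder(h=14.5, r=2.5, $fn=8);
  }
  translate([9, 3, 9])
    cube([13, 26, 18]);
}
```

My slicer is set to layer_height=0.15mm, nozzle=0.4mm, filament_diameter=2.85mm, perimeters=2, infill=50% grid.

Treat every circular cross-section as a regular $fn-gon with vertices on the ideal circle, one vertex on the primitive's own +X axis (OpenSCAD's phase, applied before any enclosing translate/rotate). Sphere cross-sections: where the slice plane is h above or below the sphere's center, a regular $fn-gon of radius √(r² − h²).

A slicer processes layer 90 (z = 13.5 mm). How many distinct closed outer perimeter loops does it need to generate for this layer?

At z = 13.5 mm: the sphere does not reach this height (|z−center|=9.000 > r=4.5); the r=2.5 cylinder at (6.5, 12) contributes a regular 8-gon of circumradius 2.5; After the difference (first − rest): the first operand is absent here, so nothing remains; the cube at (9, 3) is present — its section is the full 13×26 rectangle; Merging all regions: only the 13×26 cube at (9, 3) is present, so the union is just that shape — 1 connected region. The result has 1 disconnected region.

1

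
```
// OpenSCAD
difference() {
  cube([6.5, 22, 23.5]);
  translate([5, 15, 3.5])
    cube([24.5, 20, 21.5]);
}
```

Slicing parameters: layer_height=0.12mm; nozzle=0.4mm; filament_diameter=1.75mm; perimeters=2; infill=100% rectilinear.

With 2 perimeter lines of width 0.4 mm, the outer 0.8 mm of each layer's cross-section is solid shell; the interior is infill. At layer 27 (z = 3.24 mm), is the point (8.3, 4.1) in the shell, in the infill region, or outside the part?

At z = 3.24 mm: the cube is present — its section is the full 6.5×22 rectangle; the cube at (5, 15) is absent (z outside [3.5, 25]); After the difference (first − rest): none of the subtracted shapes is present at this height, so the 6.5×22 cube is unchanged — 1 connected region. Overall, the cross-section is a single solid region. The nearest boundary edge runs (6.50, 0.00)→(6.50, 22.00); distance from the point to it = 1.80 mm. The point is not inside any of the regions above, so it lies outside the cross-section (1.80 mm from the nearest boundary).

outside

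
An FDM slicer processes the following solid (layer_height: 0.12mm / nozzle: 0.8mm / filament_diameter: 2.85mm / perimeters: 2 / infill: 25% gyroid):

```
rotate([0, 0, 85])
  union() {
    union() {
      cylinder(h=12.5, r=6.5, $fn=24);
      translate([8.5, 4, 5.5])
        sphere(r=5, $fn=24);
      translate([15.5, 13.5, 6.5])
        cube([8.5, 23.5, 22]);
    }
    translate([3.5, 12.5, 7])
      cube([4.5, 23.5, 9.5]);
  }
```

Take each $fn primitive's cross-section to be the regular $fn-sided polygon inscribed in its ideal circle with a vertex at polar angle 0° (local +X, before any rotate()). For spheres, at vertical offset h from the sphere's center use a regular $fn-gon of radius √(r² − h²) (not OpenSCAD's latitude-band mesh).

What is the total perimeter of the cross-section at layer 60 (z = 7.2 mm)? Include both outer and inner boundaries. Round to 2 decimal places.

177.69 mm

At z = 7.2 mm: the cylinder: section is a regular 24-gon, circumradius r=6.5 (perimeter = 2·24·6.500·sin(180°/24) = 40.72 mm); the r=5 sphere at (8.5, 4) contributes a regular 24-gon of circumradius √(5²−1.7²) = 4.702 (perimeter = 2·24·4.702·sin(180°/24) = 29.46 mm); the cube at (15.5, 13.5) (footprint 8.5×23.5) is included at this height (perimeter 64.00 mm); Taking the union: the regions partially overlap (shared area 6.97 mm²), so the edge portions inside another operand are dropped and the merged outline is re-measured after clipping — boundary = 121.69 mm; the cube at (3.5, 12.5) (footprint 4.5×23.5) is included at this height (perimeter 56.00 mm); Taking the union: the 2 present regions are separate (no shared area or edge), so areas and boundary lengths simply add and each stays a separate island — boundary = 177.69 mm; (rotated 85° about Z; rotation is an isometry so areas/perimeters/island counts are preserved). Overall, the cross-section has 3 separate islands. Total boundary length (outer) = 177.69 mm.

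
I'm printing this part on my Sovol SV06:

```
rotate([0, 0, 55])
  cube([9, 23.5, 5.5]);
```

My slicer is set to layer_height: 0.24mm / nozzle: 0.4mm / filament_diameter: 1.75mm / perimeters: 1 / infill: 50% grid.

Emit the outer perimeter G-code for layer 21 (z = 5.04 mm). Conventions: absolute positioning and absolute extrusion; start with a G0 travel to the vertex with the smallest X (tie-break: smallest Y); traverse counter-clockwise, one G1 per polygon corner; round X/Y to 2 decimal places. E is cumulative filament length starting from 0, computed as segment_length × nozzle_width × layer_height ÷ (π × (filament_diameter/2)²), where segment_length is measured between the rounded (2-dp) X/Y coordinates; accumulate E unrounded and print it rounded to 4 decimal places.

At z = 5.04 mm: the cube is present — its section is the full 9×23.5 rectangle; (whole slice rotated 55° about Z — lengths, areas and connectivity unchanged). The outline is a single polygon with 4 vertices. Extrusion per mm of travel: 0.4 × 0.24 / (π × 0.875²) = 0.039912. Accumulating E over each segment gives final E = 2.5941.

G0 X-19.25 Y13.48 Z5.04
G1 X0.00 Y0.00 E0.9380
G1 X5.16 Y7.37 E1.2970
G1 X-14.09 Y20.85 E2.2350
G1 X-19.25 Y13.48 E2.5941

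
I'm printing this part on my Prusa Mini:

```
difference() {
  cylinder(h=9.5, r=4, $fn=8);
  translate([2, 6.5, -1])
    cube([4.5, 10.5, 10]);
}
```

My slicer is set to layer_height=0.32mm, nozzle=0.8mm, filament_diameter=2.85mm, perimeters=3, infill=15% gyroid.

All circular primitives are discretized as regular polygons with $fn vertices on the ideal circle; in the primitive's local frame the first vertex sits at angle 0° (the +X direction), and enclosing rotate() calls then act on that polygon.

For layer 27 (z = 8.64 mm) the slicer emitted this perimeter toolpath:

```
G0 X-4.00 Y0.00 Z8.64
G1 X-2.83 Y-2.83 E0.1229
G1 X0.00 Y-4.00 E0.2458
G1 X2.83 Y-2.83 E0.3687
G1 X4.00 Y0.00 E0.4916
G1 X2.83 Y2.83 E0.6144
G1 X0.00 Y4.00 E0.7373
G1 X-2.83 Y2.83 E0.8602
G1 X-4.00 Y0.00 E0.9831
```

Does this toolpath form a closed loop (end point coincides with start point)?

Start point (G0): (-4.00, 0.00). End point (last G1): the path returns to the start — closed.

yes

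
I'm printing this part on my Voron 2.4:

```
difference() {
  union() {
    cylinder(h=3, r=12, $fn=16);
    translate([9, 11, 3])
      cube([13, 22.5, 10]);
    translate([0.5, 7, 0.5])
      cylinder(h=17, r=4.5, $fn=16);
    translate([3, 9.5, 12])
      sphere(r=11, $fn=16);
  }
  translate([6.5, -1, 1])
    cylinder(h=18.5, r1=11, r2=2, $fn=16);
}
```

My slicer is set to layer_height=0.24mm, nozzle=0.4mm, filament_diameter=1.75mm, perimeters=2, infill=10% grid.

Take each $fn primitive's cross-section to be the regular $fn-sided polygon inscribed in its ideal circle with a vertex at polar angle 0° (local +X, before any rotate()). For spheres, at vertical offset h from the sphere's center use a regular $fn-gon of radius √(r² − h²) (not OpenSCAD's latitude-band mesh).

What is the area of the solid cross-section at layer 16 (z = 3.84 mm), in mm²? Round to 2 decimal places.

410.37 mm²

At z = 3.84 mm: the cylinder is absent (z outside [0, 3]); the 13×22.5 cube at (9, 11) contributes its full rectangle (area 292.50 mm²); the r=4.5 cylinder at (0.5, 7) contributes a regular 16-gon of circumradius 4.5 (area = (16/2)·4.500²·sin(360°/16) = 61.99 mm²); the r=11 sphere at (3, 9.5) contributes a regular 16-gon of circumradius √(11²−8.16²) = 7.377 (area = (16/2)·7.377²·sin(360°/16) = 166.59 mm²); Merging all regions: the regions partially overlap — summed areas 521.08 mm² minus the doubly-counted overlap 60.47 mm² gives 460.62 mm² — area = 460.62 mm²; the cone at (6.5, -1): at t=0.154 of its height the radius interpolates to r₁+(r₂−r₁)t = 9.618, giving a regular 16-gon of that circumradius (area = (16/2)·9.618²·sin(360°/16) = 283.23 mm²); Taking the first minus the rest: starting from that combined region (460.62 mm²), the cone at (6.5, -1) partially overlaps it — only the 50.25 mm² overlap (of its 283.23 mm²) is removed, clipping the outline — area = 410.37 mm². Overall, the cross-section is a single solid region. Net area = 410.37 mm².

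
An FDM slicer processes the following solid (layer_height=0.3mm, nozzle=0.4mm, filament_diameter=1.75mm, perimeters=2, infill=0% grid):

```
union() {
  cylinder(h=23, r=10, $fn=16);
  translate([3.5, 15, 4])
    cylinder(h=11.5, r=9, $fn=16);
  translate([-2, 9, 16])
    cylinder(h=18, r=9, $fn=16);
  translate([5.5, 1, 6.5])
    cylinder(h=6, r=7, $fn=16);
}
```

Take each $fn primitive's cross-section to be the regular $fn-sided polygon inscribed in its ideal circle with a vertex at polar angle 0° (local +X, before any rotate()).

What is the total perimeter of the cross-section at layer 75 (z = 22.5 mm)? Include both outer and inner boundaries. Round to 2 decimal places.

78.78 mm

At z = 22.5 mm: the r=10 cylinder contributes a regular 16-gon of circumradius 10 (perimeter = 2·16·10.000·sin(180°/16) = 62.43 mm); the cylinder at (3.5, 15) does not reach this height (z outside [4, 15.5]); the r=9 cylinder at (-2, 9) gives a regular 16-gon of circumradius 9 (constant along its height) (perimeter = 2·16·9.000·sin(180°/16) = 56.19 mm); the cylinder at (5.5, 1) is not intersected at this z (z outside [6.5, 12.5]); Taking the union: the regions partially overlap (shared area 110.25 mm²), so the edge portions inside another operand are dropped and the merged outline is re-measured after clipping — boundary = 78.78 mm. Overall, the cross-section is a single solid region. Total boundary length (outer) = 78.78 mm.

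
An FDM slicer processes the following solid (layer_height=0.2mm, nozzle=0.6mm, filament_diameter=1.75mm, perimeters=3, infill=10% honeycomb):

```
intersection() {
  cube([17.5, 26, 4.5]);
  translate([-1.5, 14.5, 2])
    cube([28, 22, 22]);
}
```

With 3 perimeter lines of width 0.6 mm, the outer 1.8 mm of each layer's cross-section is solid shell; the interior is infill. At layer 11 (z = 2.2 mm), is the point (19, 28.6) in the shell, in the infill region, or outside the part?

outside

At z = 2.2 mm: the 17.5×26 cube contributes its full rectangle; the 28×22 cube at (-1.5, 14.5) contributes its full rectangle; Taking the intersection: the 28×22 cube at (-1.5, 14.5) partially overlaps the 17.5×26 cube; clipping to the common part keeps 201.25 mm² — 1 connected region. Overall, the cross-section is a single solid region. The nearest boundary edge runs (0.00, 26.00)→(17.50, 26.00); distance from the point to it = 3.00 mm. The point is not inside any of the regions above, so it lies outside the cross-section (3.00 mm from the nearest boundary).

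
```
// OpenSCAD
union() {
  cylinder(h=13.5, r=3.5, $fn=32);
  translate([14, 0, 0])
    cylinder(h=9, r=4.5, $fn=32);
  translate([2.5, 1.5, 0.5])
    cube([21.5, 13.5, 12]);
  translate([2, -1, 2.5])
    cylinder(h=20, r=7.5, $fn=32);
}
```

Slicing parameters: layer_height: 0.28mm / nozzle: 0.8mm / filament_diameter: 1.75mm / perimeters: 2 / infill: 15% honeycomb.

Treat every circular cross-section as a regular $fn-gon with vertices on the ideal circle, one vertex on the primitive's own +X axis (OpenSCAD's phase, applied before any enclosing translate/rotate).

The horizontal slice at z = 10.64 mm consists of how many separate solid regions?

1

At z = 10.64 mm: the cylinder: section is a regular 32-gon, circumradius r=3.5; the cylinder at (14, 0) does not reach this height (z outside [0, 9]); the cube at (2.5, 1.5) is present — its section is the full 21.5×13.5 rectangle; the cylinder at (2, -1): section is a regular 32-gon, circumradius r=7.5; Combining (union): the regions partially overlap (shared area 61.31 mm²), so overlapping operands fuse into one piece — 1 connected region. The result has 1 disconnected region.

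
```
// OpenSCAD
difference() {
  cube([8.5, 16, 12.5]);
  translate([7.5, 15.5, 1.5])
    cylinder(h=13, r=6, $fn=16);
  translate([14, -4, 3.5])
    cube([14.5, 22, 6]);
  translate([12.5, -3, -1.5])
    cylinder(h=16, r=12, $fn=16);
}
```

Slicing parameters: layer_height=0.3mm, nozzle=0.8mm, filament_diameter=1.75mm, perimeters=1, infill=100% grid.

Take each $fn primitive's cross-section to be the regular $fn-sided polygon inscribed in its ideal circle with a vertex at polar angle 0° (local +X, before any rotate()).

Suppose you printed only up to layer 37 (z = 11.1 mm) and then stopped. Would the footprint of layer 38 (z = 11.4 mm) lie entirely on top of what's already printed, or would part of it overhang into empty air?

Compare the two slices. At z = 11.1: the 8.5×16 cube contributes its full rectangle (area 136.00 mm²); the r=6 cylinder at (7.5, 15.5) gives a regular 16-gon of circumradius 6 (constant along its height) (area = (16/2)·6.000²·sin(360°/16) = 110.21 mm²); the cube at (14, -4) does not reach this height (z outside [3.5, 9.5]); the cylinder at (12.5, -3): section is a regular 16-gon, circumradius r=12 (area = (16/2)·12.000²·sin(360°/16) = 440.85 mm²); After the difference (first − rest): starting from the 8.5×16 cube (136.00 mm²), the r=6 cylinder at (7.5, 15.5) partially overlaps it — only the 36.93 mm² overlap (of its 110.21 mm²) is removed, clipping the outline; the r=12 cylinder at (12.5, -3) partially overlaps it — only the 40.70 mm² overlap (of its 440.85 mm²) is removed, clipping the outline — area = 58.37 mm². At z = 11.4: the cube is present — its section is the full 8.5×16 rectangle (area 136.00 mm²); the r=6 cylinder at (7.5, 15.5) gives a regular 16-gon of circumradius 6 (constant along its height) (area = (16/2)·6.000²·sin(360°/16) = 110.21 mm²); the cube at (14, -4) is not intersected at this z (z outside [3.5, 9.5]); the cylinder at (12.5, -3): section is a regular 16-gon, circumradius r=12 (area = (16/2)·12.000²·sin(360°/16) = 440.85 mm²); Taking the first minus the rest: starting from the 8.5×16 cube (136.00 mm²), the r=6 cylinder at (7.5, 15.5) partially overlaps it — only the 36.93 mm² overlap (of its 110.21 mm²) is removed, clipping the outline; the r=12 cylinder at (12.5, -3) partially overlaps it — only the 40.70 mm² overlap (of its 440.85 mm²) is removed, clipping the outline — area = 58.37 mm². Checking containment: the cross-section at z = 11.4 is a subset of the cross-section at z = 11.1.

entirely on top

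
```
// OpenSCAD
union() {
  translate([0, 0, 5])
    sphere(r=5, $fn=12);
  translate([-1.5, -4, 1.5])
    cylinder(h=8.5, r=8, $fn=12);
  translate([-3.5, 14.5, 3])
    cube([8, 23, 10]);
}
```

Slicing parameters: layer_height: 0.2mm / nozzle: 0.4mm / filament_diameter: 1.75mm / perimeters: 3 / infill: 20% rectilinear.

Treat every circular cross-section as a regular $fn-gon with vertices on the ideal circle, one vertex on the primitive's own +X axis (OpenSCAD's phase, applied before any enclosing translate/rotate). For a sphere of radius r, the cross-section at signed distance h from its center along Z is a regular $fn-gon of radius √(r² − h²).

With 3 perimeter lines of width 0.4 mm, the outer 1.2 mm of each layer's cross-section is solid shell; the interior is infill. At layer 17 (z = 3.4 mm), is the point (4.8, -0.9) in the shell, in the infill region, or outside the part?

shell

At z = 3.4 mm: the r=5 sphere slices to a regular 12-gon of circumradius 4.737 (√(r²−h²) with h=1.6 from center); the cylinder at (-1.5, -4): section is a regular 12-gon, circumradius r=8; the 8×23 cube at (-3.5, 14.5) contributes its full rectangle; Taking the union: the regions partially overlap (shared area 61.14 mm²), so overlapping operands fuse into one piece — 2 connected regions. Overall, the cross-section has 2 separate islands. The nearest boundary edge runs (5.43, -0.00)→(6.50, -4.00); distance from the point to it = 0.84 mm. (Shell/infill is judged within the island containing the point — the largest one.) The point is inside the cross-section, 0.84 mm from the nearest boundary — within the 1.2 mm shell band (3 × 0.4).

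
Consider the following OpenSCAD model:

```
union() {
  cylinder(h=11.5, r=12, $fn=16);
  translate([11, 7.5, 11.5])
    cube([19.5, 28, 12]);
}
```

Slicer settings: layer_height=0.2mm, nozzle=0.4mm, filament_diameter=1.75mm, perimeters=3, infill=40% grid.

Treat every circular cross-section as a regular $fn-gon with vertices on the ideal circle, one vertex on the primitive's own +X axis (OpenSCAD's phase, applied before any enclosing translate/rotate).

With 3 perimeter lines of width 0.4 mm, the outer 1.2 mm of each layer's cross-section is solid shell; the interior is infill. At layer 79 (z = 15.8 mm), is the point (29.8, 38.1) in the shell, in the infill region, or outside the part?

At z = 15.8 mm: the cylinder is not intersected at this z (z outside [0, 11.5]); the cube at (11, 7.5) (footprint 19.5×28) is included at this height; Taking the union: only the 19.5×28 cube at (11, 7.5) is present, so the union is just that shape — 1 connected region. Overall, the cross-section is a single solid region. The nearest boundary edge runs (30.50, 35.50)→(11.00, 35.50); distance from the point to it = 2.60 mm. The point is not inside any of the regions above, so it lies outside the cross-section (2.60 mm from the nearest boundary).

outside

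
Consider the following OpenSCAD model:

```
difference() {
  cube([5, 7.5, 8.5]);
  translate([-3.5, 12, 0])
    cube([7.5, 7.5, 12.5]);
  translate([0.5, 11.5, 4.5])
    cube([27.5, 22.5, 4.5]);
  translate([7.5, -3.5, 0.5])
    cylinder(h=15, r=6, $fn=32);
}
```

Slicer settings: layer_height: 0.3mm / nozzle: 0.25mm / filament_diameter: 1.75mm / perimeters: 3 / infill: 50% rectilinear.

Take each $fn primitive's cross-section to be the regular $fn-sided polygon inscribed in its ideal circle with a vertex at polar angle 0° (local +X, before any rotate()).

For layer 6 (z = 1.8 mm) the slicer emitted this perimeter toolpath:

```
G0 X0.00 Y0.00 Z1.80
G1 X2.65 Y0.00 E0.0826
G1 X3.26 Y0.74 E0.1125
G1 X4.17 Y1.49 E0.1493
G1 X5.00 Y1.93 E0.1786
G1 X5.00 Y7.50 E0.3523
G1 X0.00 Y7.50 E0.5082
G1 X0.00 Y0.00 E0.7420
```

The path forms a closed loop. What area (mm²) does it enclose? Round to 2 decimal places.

Apply the shoelace formula to the sequence of (X, Y) vertices; enclosed area = 34.84 mm².

34.84 mm²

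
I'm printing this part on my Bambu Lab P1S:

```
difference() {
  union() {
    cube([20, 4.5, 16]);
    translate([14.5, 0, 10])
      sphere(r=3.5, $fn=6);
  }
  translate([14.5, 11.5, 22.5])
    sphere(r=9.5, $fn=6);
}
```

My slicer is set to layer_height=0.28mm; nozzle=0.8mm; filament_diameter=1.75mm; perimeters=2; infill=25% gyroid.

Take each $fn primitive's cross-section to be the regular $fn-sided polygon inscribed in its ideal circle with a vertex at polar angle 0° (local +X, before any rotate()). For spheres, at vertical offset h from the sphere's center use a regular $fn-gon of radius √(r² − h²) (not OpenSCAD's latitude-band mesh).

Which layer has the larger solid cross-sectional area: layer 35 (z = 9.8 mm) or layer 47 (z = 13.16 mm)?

layer 35 (z = 9.8 mm)

Layer 35 (z = 9.8): the cube (footprint 20×4.5) is included at this height (area 90.00 mm²); the sphere at (14.5, 0): section is a regular 6-gon, circumradius = √(r²−h²) = √(3.5²−0.2²) = 3.494 (area = (6/2)·3.494²·sin(360°/6) = 31.72 mm²); Taking the union: the regions partially overlap — summed areas 121.72 mm² minus the doubly-counted overlap 15.86 mm² gives 105.86 mm² — area = 105.86 mm²; the sphere at (14.5, 11.5) is absent (|z−center|=12.700 > r=9.5); Taking the first minus the rest: none of the subtracted shapes is present at this height, so the result so far is unchanged — area = 105.86 mm². So its area = 105.86 mm². Layer 47 (z = 13.16): the cube (footprint 20×4.5) is included at this height (area 90.00 mm²); the r=3.5 sphere at (14.5, 0) contributes a regular 6-gon of circumradius √(3.5²−3.16²) = 1.505 (area = (6/2)·1.505²·sin(360°/6) = 5.88 mm²); Combining (union): the regions partially overlap — summed areas 95.88 mm² minus the doubly-counted overlap 2.94 mm² gives 92.94 mm² — area = 92.94 mm²; the r=9.5 sphere at (14.5, 11.5) slices to a regular 6-gon of circumradius 1.736 (√(r²−h²) with h=9.34 from center) (area = (6/2)·1.736²·sin(360°/6) = 7.83 mm²); Subtracting the remaining from the first: starting from the result so far (92.94 mm²), the r=9.5 sphere at (14.5, 11.5) misses the remaining region (no effect) — area = 92.94 mm². So its area = 92.94 mm². Layer 35 is larger (105.86 vs 92.94 mm²).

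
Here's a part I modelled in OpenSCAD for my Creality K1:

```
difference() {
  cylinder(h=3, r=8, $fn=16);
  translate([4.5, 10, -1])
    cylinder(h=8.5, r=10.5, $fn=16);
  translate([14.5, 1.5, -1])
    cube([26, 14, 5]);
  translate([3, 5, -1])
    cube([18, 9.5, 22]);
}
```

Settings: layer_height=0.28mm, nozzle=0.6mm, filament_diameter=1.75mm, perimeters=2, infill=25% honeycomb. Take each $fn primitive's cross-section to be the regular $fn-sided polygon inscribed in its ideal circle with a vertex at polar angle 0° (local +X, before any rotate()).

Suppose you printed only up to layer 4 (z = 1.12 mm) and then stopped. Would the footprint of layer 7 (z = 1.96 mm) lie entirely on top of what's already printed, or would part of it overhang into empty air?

Compare the two slices. At z = 1.12: the cylinder: section is a regular 16-gon, circumradius r=8 (area = (16/2)·8.000²·sin(360°/16) = 195.93 mm²); the cylinder at (4.5, 10): section is a regular 16-gon, circumradius r=10.5 (area = (16/2)·10.500²·sin(360°/16) = 337.53 mm²); the cube at (14.5, 1.5) is present — its section is the full 26×14 rectangle (area 364.00 mm²); the cube at (3, 5) is present — its section is the full 18×9.5 rectangle (area 171.00 mm²); Subtracting the remaining from the first: starting from the r=8 cylinder (195.93 mm²), the r=10.5 cylinder at (4.5, 10) partially overlaps it — only the 73.13 mm² overlap (of its 337.53 mm²) is removed, clipping the outline; the 26×14 cube at (14.5, 1.5) misses the remaining region (no effect); the 18×9.5 cube at (3, 5) misses the remaining region (no effect) — area = 122.80 mm². At z = 1.96: the r=8 cylinder contributes a regular 16-gon of circumradius 8 (area = (16/2)·8.000²·sin(360°/16) = 195.93 mm²); the r=10.5 cylinder at (4.5, 10) gives a regular 16-gon of circumradius 10.5 (constant along its height) (area = (16/2)·10.500²·sin(360°/16) = 337.53 mm²); the cube at (14.5, 1.5) (footprint 26×14) is included at this height (area 364.00 mm²); the cube at (3, 5) (footprint 18×9.5) is included at this height (area 171.00 mm²); Taking the first minus the rest: starting from the r=8 cylinder (195.93 mm²), the r=10.5 cylinder at (4.5, 10) partially overlaps it — only the 73.13 mm² overlap (of its 337.53 mm²) is removed, clipping the outline; the 26×14 cube at (14.5, 1.5) misses the remaining region (no effect); the 18×9.5 cube at (3, 5) misses the remaining region (no effect) — area = 122.80 mm². Checking containment: the cross-section at z = 1.96 is a subset of the cross-section at z = 1.12.

entirely on top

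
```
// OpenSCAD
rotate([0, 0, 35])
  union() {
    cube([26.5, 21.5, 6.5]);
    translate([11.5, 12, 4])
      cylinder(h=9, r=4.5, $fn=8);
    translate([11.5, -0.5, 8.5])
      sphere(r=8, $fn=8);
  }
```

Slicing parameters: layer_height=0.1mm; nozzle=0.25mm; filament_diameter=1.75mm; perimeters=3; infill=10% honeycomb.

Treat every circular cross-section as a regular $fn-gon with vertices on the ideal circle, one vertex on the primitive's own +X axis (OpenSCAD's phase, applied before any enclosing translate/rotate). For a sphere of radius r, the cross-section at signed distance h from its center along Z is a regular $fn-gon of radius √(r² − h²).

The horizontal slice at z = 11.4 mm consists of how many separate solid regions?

2

At z = 11.4 mm: the cube does not reach this height (z outside [0, 6.5]); the r=4.5 cylinder at (11.5, 12) gives a regular 8-gon of circumradius 4.5 (constant along its height); the sphere at (11.5, -0.5): section is a regular 8-gon, circumradius = √(r²−h²) = √(8²−2.9²) = 7.456; Combining (union): the 2 present regions are separate (no shared area or edge), so areas and boundary lengths simply add and each stays a separate island — 2 connected regions; (rotated 35° about Z; rotation is an isometry so areas/perimeters/island counts are preserved). The result has 2 disconnected regions.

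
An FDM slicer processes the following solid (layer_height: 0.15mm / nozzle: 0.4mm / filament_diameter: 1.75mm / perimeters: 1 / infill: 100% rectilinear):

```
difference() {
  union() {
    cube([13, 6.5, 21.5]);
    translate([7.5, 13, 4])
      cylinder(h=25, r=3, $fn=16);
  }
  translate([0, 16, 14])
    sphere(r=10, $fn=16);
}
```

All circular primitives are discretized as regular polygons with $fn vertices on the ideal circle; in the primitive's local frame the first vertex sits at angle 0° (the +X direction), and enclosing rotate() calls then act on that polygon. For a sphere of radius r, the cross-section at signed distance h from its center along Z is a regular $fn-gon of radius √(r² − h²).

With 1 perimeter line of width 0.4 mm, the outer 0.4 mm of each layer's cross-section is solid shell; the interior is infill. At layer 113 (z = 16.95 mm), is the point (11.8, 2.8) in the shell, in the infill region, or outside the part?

infill

At z = 16.95 mm: the cube is present — its section is the full 13×6.5 rectangle; the r=3 cylinder at (7.5, 13) gives a regular 16-gon of circumradius 3 (constant along its height); Combining (union): the 2 present regions are separate (no shared area or edge), so areas and boundary lengths simply add and each stays a separate island — 2 connected regions; the r=10 sphere at (0, 16) contributes a regular 16-gon of circumradius √(10²−2.95²) = 9.555; Taking the first minus the rest: starting from that combined region, the r=10 sphere at (0, 16) partially overlaps it — only the 20.70 mm² overlap (of its 279.50 mm²) is removed, clipping the outline — 2 connected regions. Overall, the cross-section has 2 separate islands. The nearest boundary edge runs (13.00, 6.50)→(13.00, 0.00); distance from the point to it = 1.20 mm. (Shell/infill is judged within the island containing the point — the largest one.) The point is inside the cross-section and 1.20 mm from the nearest boundary — more than the 0.4 mm shell width (1 × 0.4), so it's in the infill interior.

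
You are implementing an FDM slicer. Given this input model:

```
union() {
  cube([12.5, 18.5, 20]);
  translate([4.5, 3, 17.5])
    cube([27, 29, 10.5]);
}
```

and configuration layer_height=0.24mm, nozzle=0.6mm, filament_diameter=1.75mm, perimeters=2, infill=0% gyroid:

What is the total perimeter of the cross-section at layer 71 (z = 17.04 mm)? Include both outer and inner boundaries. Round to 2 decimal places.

At z = 17.04 mm: the cube is present — its section is the full 12.5×18.5 rectangle (perimeter 62.00 mm); the cube at (4.5, 3) is not intersected at this z (z outside [17.5, 28]); Combining (union): only the 12.5×18.5 cube is present, so the union is just that shape — boundary = 62.00 mm. Overall, the cross-section is a single solid region. Total boundary length (outer) = 62.00 mm.

62.00 mm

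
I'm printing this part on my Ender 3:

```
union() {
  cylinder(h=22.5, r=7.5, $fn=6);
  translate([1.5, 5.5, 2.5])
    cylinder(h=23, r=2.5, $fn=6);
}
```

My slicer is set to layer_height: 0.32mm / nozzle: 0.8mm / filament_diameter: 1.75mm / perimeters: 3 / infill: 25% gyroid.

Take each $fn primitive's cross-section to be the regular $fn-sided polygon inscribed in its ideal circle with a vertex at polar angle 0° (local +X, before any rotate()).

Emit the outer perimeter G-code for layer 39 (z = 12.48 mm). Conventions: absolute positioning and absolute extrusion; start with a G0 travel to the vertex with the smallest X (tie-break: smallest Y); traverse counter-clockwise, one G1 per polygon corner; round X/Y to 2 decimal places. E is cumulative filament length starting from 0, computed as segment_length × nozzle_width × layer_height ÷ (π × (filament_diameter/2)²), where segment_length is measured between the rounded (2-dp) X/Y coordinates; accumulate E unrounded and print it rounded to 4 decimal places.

G0 X-7.50 Y0.00 Z12.48
G1 X-3.75 Y-6.50 E0.7987
G1 X3.75 Y-6.50 E1.5969
G1 X7.50 Y0.00 E2.3956
G1 X3.75 Y6.50 E3.1943
G1 X3.43 Y6.50 E3.2284
G1 X2.75 Y7.67 E3.3724
G1 X0.25 Y7.67 E3.6385
G1 X-0.43 Y6.50 E3.7825
G1 X-3.75 Y6.50 E4.1359
G1 X-7.50 Y0.00 E4.9345

At z = 12.48 mm: the r=7.5 cylinder gives a regular 6-gon of circumradius 7.5 (constant along its height); the r=2.5 cylinder at (1.5, 5.5) gives a regular 6-gon of circumradius 2.5 (constant along its height); Combining (union): the regions partially overlap (shared area 12.52 mm²), so overlapping operands fuse into one piece — 1 connected region. The outline is a single polygon with 10 vertices. Extrusion per mm of travel: 0.8 × 0.32 / (π × 0.875²) = 0.106432. Accumulating E over each segment gives final E = 4.9345.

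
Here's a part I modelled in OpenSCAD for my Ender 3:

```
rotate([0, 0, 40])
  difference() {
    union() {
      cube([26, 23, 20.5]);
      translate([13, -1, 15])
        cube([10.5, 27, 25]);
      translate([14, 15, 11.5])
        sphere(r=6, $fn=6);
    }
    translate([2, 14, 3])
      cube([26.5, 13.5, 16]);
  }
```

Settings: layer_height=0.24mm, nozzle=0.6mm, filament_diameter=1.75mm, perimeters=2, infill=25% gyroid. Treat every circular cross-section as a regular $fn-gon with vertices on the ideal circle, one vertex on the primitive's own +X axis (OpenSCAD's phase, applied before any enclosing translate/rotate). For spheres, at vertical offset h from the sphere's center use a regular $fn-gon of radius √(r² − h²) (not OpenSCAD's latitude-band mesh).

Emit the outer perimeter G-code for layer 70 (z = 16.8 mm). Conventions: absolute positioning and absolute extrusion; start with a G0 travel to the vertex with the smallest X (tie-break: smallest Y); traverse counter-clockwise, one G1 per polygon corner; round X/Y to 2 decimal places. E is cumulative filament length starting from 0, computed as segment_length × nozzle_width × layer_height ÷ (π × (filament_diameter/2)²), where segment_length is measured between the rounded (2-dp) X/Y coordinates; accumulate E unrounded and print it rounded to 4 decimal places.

At z = 16.8 mm: the cube is present — its section is the full 26×23 rectangle; the cube at (13, -1) is present — its section is the full 10.5×27 rectangle; the sphere at (14, 15): section is a regular 6-gon, circumradius = √(r²−h²) = √(6²−5.3²) = 2.812; Merging all regions: the regions partially overlap (shared area 262.05 mm²), so overlapping operands fuse into one piece — 1 connected region; the 26.5×13.5 cube at (2, 14) contributes its full rectangle; Taking the first minus the rest: starting from the result so far, the 26.5×13.5 cube at (2, 14) partially overlaps it — only the 247.50 mm² overlap (of its 357.75 mm²) is removed, clipping the outline — 1 connected region; (whole slice rotated 40° about Z — lengths, areas and connectivity unchanged). The outline is a single polygon with 10 vertices. Extrusion per mm of travel: 0.6 × 0.24 / (π × 0.875²) = 0.059868. Accumulating E over each segment gives final E = 5.9868.

G0 X-14.78 Y17.62 Z16.80
G1 X0.00 Y0.00 E1.3769
G1 X9.96 Y8.36 E2.1554
G1 X10.60 Y7.59 E2.2153
G1 X18.64 Y14.34 E2.8438
G1 X18.00 Y15.11 E2.9037
G1 X19.92 Y16.71 E3.0534
G1 X10.92 Y27.44 E3.8918
G1 X-7.47 Y12.01 E5.3290
G1 X-13.25 Y18.90 E5.8674
G1 X-14.78 Y17.62 E5.9868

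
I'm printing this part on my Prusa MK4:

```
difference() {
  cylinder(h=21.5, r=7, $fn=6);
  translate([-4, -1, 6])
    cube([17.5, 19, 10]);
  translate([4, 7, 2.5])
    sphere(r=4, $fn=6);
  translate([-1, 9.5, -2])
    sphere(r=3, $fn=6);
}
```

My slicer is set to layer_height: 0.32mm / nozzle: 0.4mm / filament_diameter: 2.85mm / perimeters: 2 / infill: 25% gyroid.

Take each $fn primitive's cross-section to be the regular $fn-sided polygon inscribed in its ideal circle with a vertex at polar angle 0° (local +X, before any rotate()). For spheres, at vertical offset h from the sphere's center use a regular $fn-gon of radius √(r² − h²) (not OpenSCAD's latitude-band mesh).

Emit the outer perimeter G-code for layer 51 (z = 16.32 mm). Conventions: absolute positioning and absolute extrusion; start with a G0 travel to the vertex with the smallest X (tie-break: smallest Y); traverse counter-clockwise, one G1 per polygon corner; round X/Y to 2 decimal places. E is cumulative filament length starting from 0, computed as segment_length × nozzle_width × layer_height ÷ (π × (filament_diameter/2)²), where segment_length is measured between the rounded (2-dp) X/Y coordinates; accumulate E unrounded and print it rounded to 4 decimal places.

At z = 16.32 mm: the r=7 cylinder gives a regular 6-gon of circumradius 7 (constant along its height); the cube at (-4, -1) does not reach this height (z outside [6, 16]); the sphere at (4, 7) is absent (|z−center|=13.820 > r=4); the sphere at (-1, 9.5) is absent (|z−center|=18.320 > r=3); After the difference (first − rest): none of the subtracted shapes is present at this height, so the r=7 cylinder is unchanged — 1 connected region. The outline is a single polygon with 6 vertices. Extrusion per mm of travel: 0.4 × 0.32 / (π × 1.425²) = 0.020065. Accumulating E over each segment gives final E = 0.8426.

G0 X-7.00 Y0.00 Z16.32
G1 X-3.50 Y-6.06 E0.1404
G1 X3.50 Y-6.06 E0.2809
G1 X7.00 Y0.00 E0.4213
G1 X3.50 Y6.06 E0.5617
G1 X-3.50 Y6.06 E0.7021
G1 X-7.00 Y0.00 E0.8426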